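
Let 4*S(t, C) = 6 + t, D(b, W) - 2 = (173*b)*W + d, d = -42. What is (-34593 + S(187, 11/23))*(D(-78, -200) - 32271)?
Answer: -368452783531/4 ≈ -9.2113e+10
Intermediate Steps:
D(b, W) = -40 + 173*W*b (D(b, W) = 2 + ((173*b)*W - 42) = 2 + (173*W*b - 42) = 2 + (-42 + 173*W*b) = -40 + 173*W*b)
S(t, C) = 3/2 + t/4 (S(t, C) = (6 + t)/4 = 3/2 + t/4)
(-34593 + S(187, 11/23))*(D(-78, -200) - 32271) = (-34593 + (3/2 + (¼)*187))*((-40 + 173*(-200)*(-78)) - 32271) = (-34593 + (3/2 + 187/4))*((-40 + 2698800) - 32271) = (-34593 + 193/4)*(2698760 - 32271) = -138179/4*2666489 = -368452783531/4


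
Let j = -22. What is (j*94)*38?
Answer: -78584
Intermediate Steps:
(j*94)*38 = -22*94*38 = -2068*38 = -78584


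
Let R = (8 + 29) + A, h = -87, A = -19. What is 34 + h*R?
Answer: -1532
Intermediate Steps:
R = 18 (R = (8 + 29) - 19 = 37 - 19 = 18)
34 + h*R = 34 - 87*18 = 34 - 1566 = -1532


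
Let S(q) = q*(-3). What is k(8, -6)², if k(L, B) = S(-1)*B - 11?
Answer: 841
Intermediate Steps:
S(q) = -3*q
k(L, B) = -11 + 3*B (k(L, B) = (-3*(-1))*B - 11 = 3*B - 11 = -11 + 3*B)
k(8, -6)² = (-11 + 3*(-6))² = (-11 - 18)² = (-29)² = 841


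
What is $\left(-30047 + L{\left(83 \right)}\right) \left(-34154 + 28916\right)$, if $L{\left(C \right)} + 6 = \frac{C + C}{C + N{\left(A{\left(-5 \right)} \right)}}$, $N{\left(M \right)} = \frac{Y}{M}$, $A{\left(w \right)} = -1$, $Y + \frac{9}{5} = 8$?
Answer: $\frac{5037001353}{32} \approx 1.5741 \cdot 10^{8}$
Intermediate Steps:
$Y = \frac{31}{5}$ ($Y = - \frac{9}{5} + 8 = \frac{31}{5} \approx 6.2$)
$N{\left(M \right)} = \frac{31}{5 M}$
$L{\left(C \right)} = -6 + \frac{2 C}{- \frac{31}{5} + C}$ ($L{\left(C \right)} = -6 + \frac{C + C}{C + \frac{31}{5 \left(-1\right)}} = -6 + \frac{2 C}{C + \frac{31}{5} \left(-1\right)} = -6 + \frac{2 C}{C - \frac{31}{5}} = -6 + \frac{2 C}{- \frac{31}{5} + C}$)
$\left(-30047 + L{\left(83 \right)}\right) \left(-34154 + 28916\right) = \left(-30047 + \frac{2 \left(93 - 830\right)}{-31 + 5 \cdot 83}\right) \left(-34154 + 28916\right) = \left(-30047 + \frac{2 \left(93 - 830\right)}{-31 + 415}\right) \left(-5238\right) = \left(-30047 + 2 \cdot \frac{1}{384} \left(-737\right)\right) \left(-5238\right) = \left(-30047 - \frac{737}{192}\right) \left(-5238\right) = \left(- \frac{5769761}{192}\right) \left(-5238\right) = \frac{5037001353}{32}$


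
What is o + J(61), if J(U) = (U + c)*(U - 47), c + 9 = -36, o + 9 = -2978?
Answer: -2763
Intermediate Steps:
o = -2987 (o = -9 - 2978 = -2987)
c = -45 (c = -9 - 36 = -45)
J(U) = (-47 + U)*(-45 + U) (J(U) = (U - 45)*(U - 47) = (-45 + U)*(-47 + U) = (-47 + U)*(-45 + U))
o + J(61) = -2987 + (2115 + 61² - 92*61) = -2987 + (2115 + 3721 - 5612) = -2987 + 224 = -2763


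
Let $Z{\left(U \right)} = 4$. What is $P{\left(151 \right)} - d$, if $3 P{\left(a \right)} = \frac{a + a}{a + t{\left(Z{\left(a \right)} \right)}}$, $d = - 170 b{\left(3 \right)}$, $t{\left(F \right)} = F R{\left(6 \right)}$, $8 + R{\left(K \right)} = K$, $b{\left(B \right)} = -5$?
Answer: $- \frac{364348}{429} \approx -849.3$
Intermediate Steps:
$R{\left(K \right)} = -8 + K$
$t{\left(F \right)} = - 2 F$ ($t{\left(F \right)} = F \left(-8 + 6\right) = F \left(-2\right) = - 2 F$)
$d = 850$ ($d = \left(-170\right) \left(-5\right) = 850$)
$P{\left(a \right)} = \frac{2 a}{3 \left(-8 + a\right)}$ ($P{\left(a \right)} = \frac{\left(a + a\right) \frac{1}{a - 8}}{3} = \frac{2 a \frac{1}{a - 8}}{3} = \frac{2 a \frac{1}{-8 + a}}{3} = \frac{2 a}{3 \left(-8 + a\right)}$)
$P{\left(151 \right)} - d = \frac{2}{3} \cdot 151 \frac{1}{-8 + 151} - 850 = \frac{2}{3} \cdot 151 \cdot \frac{1}{143} - 850 = \frac{302}{429} - 850 = - \frac{364348}{429}$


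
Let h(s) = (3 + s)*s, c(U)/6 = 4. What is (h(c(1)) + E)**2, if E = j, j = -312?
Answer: 112896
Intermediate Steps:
E = -312
c(U) = 24 (c(U) = 6*4 = 24)
h(s) = s*(3 + s)
(h(c(1)) + E)**2 = (24*(3 + 24) - 312)**2 = (24*27 - 312)**2 = (648 - 312)**2 = 336**2 = 112896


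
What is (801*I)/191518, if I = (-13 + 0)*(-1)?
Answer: 10413/191518 ≈ 0.054371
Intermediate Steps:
I = 13 (I = -13*(-1) = 13)
(801*I)/191518 = (801*13)/191518 = 10413*(1/191518) = 10413/191518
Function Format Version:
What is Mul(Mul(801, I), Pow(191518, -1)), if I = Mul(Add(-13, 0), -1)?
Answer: Rational(10413, 191518) ≈ 0.054371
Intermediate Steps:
I = 13 (I = Mul(-13, -1) = 13)
Mul(Mul(801, I), Pow(191518, -1)) = Mul(Mul(801, 13), Pow(191518, -1)) = Mul(10413, Rational(1, 191518)) = Rational(10413, 191518)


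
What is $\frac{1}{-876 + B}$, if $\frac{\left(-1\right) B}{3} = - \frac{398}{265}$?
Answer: $- \frac{265}{230946} \approx -0.0011475$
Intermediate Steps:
$B = \frac{1194}{265}$ ($B = - 3 \left(- \frac{398}{265}\right) = - 3 \left(\left(-398\right) \frac{1}{265}\right) = \left(-3\right) \left(- \frac{398}{265}\right) = \frac{1194}{265} \approx 4.5057$)
$\frac{1}{-876 + B} = \frac{1}{-876 + \frac{1194}{265}} = \frac{1}{- \frac{230946}{265}} = - \frac{265}{230946}$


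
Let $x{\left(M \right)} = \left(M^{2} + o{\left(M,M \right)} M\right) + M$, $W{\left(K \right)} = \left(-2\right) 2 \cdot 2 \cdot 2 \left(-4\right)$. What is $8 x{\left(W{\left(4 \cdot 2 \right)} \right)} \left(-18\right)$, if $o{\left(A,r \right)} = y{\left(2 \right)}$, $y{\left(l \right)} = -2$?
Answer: $-580608$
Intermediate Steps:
$o{\left(A,r \right)} = -2$
$W{\left(K \right)} = 64$ ($W{\left(K \right)} = - 4 \cdot 4 \left(-4\right) = \left(-4\right) \left(-16\right) = 64$)
$x{\left(M \right)} = M^{2} - M$ ($x{\left(M \right)} = \left(M^{2} - 2 M\right) + M = M^{2} - M$)
$8 x{\left(W{\left(4 \cdot 2 \right)} \right)} \left(-18\right) = 8 \cdot 64 \left(-1 + 64\right) \left(-18\right) = 8 \cdot 64 \cdot 63 \left(-18\right) = 8 \cdot 4032 \left(-18\right) = 32256 \left(-18\right) = -580608$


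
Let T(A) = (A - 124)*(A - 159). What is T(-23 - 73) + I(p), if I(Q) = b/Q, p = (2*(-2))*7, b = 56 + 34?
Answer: 785355/14 ≈ 56097.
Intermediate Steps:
b = 90
p = -28 (p = -4*7 = -28)
T(A) = (-159 + A)*(-124 + A) (T(A) = (-124 + A)*(-159 + A) = (-159 + A)*(-124 + A))
I(Q) = 90/Q
T(-23 - 73) + I(p) = (19716 + (-23 - 73)² - 283*(-23 - 73)) + 90/(-28) = (19716 + (-96)² - 283*(-96)) + 90*(-1/28) = (19716 + 9216 + 27168) - 45/14 = 56100 - 45/14 = 785355/14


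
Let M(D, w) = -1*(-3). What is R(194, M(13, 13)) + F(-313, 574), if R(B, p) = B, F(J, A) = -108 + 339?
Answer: 425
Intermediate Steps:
M(D, w) = 3
F(J, A) = 231
R(194, M(13, 13)) + F(-313, 574) = 194 + 231 = 425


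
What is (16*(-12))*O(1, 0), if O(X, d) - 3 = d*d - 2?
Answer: -192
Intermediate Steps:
O(X, d) = 1 + d² (O(X, d) = 3 + (d*d - 2) = 3 + (d² - 2) = 3 + (-2 + d²) = 1 + d²)
(16*(-12))*O(1, 0) = (16*(-12))*(1 + 0²) = -192*(1 + 0) = -192*1 = -192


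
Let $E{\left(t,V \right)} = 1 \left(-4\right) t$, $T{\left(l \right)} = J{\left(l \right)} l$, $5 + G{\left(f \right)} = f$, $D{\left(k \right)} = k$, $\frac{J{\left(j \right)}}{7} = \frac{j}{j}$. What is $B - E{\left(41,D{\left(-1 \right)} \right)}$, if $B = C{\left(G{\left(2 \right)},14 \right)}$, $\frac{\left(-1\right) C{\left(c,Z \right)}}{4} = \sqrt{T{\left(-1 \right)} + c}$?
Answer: $164 - 4 i \sqrt{10} \approx 164.0 - 12.649 i$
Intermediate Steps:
$J{\left(j \right)} = 7$ ($J{\left(j \right)} = 7 \frac{j}{j} = 7 \cdot 1 = 7$)
$G{\left(f \right)} = -5 + f$
$T{\left(l \right)} = 7 l$
$C{\left(c,Z \right)} = - 4 \sqrt{-7 + c}$ ($C{\left(c,Z \right)} = - 4 \sqrt{7 \left(-1\right) + c} = - 4 \sqrt{-7 + c}$)
$B = - 4 i \sqrt{10}$ ($B = - 4 \sqrt{-7 + \left(-5 + 2\right)} = - 4 \sqrt{-7 - 3} = - 4 \sqrt{-10} = - 4 i \sqrt{10} \approx - 12.649 i$)
$E{\left(t,V \right)} = - 4 t$
$B - E{\left(41,D{\left(-1 \right)} \right)} = - 4 i \sqrt{10} - \left(-4\right) 41 = - 4 i \sqrt{10} - -164 = - 4 i \sqrt{10} + 164 = 164 - 4 i \sqrt{10}$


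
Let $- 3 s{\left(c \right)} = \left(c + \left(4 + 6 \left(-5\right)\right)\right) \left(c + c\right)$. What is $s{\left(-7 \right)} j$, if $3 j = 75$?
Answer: $-3850$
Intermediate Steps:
$j = 25$ ($j = \frac{1}{3} \cdot 75 = 25$)
$s{\left(c \right)} = - \frac{2 c \left(-26 + c\right)}{3}$ ($s{\left(c \right)} = - \frac{\left(c + \left(4 + 6 \left(-5\right)\right)\right) \left(c + c\right)}{3} = - \frac{\left(c + \left(4 - 30\right)\right) 2 c}{3} = - \frac{\left(c - 26\right) 2 c}{3} = - \frac{\left(-26 + c\right) 2 c}{3} = - \frac{2 c \left(-26 + c\right)}{3}$)
$s{\left(-7 \right)} j = \frac{2}{3} \left(-7\right) \left(26 - -7\right) 25 = \frac{2}{3} \left(-7\right) \left(26 + 7\right) 25 = \frac{2}{3} \left(-7\right) 33 \cdot 25 = \left(-154\right) 25 = -3850$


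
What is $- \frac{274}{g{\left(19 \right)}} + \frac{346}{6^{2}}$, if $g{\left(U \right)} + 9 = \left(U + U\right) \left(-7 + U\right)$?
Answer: $\frac{24133}{2682} \approx 8.9981$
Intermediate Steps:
$g{\left(U \right)} = -9 + 2 U \left(-7 + U\right)$ ($g{\left(U \right)} = -9 + \left(U + U\right) \left(-7 + U\right) = -9 + 2 U \left(-7 + U\right)$)
$- \frac{274}{g{\left(19 \right)}} + \frac{346}{6^{2}} = - \frac{274}{-9 - 266 + 2 \cdot 19^{2}} + \frac{346}{6^{2}} = - \frac{274}{-9 - 266 + 2 \cdot 361} + \frac{346}{36} = - \frac{274}{-9 - 266 + 722} + 346 \cdot \frac{1}{36} = - \frac{274}{447} + \frac{173}{18} = \frac{24133}{2682}$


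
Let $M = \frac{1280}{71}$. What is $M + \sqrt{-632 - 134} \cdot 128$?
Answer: $\frac{1280}{71} + 128 i \sqrt{766} \approx 18.028 + 3542.6 i$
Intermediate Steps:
$M = \frac{1280}{71}$ ($M = 1280 \cdot \frac{1}{71} = \frac{1280}{71} \approx 18.028$)
$M + \sqrt{-632 - 134} \cdot 128 = \frac{1280}{71} + \sqrt{-632 - 134} \cdot 128 = \frac{1280}{71} + \sqrt{-766} \cdot 128 = \frac{1280}{71} + i \sqrt{766} \cdot 128 = \frac{1280}{71} + 128 i \sqrt{766}$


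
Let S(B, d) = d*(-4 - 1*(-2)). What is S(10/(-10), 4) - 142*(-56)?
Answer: 7944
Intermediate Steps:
S(B, d) = -2*d (S(B, d) = d*(-4 + 2) = d*(-2) = -2*d)
S(10/(-10), 4) - 142*(-56) = -2*4 - 142*(-56) = -8 + 7952 = 7944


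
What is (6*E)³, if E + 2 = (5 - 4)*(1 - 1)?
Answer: -1728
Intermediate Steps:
E = -2 (E = -2 + (5 - 4)*(1 - 1) = -2 + 1*0 = -2 + 0 = -2)
(6*E)³ = (6*(-2))³ = (-12)³ = -1728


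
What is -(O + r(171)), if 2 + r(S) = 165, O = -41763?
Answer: 41600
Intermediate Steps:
r(S) = 163 (r(S) = -2 + 165 = 163)
-(O + r(171)) = -(-41763 + 163) = -1*(-41600) = 41600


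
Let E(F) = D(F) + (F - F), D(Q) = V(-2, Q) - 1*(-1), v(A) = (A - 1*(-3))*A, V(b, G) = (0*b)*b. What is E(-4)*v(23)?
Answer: 598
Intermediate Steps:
V(b, G) = 0 (V(b, G) = 0*b = 0)
v(A) = A*(3 + A) (v(A) = (A + 3)*A = (3 + A)*A = A*(3 + A))
D(Q) = 1 (D(Q) = 0 - 1*(-1) = 0 + 1 = 1)
E(F) = 1 (E(F) = 1 + (F - F) = 1 + 0 = 1)
E(-4)*v(23) = 1*(23*(3 + 23)) = 1*(23*26) = 1*598 = 598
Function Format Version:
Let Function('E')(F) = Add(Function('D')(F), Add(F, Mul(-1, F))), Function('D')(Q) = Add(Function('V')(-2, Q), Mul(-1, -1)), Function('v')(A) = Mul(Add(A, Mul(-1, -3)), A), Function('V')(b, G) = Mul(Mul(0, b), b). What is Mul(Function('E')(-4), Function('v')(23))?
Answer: 598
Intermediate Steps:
Function('V')(b, G) = 0 (Function('V')(b, G) = Mul(0, b) = 0)
Function('v')(A) = Mul(A, Add(3, A)) (Function('v')(A) = Mul(Add(A, 3), A) = Mul(Add(3, A), A) = Mul(A, Add(3, A)))
Function('D')(Q) = 1 (Function('D')(Q) = Add(0, Mul(-1, -1)) = Add(0, 1) = 1)
Function('E')(F) = 1 (Function('E')(F) = Add(1, Add(F, Mul(-1, F))) = Add(1, 0) = 1)
Mul(Function('E')(-4), Function('v')(23)) = Mul(1, Mul(23, Add(3, 23))) = Mul(1, Mul(23, 26)) = Mul(1, 598) = 598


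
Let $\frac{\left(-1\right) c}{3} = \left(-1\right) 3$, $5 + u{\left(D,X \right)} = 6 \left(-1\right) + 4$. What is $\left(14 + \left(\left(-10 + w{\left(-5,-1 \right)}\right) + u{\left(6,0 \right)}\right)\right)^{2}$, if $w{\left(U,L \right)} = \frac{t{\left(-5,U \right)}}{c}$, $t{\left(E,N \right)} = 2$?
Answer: $\frac{625}{81} \approx 7.716$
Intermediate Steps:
$u{\left(D,X \right)} = -7$ ($u{\left(D,X \right)} = -5 + \left(6 \left(-1\right) + 4\right) = -5 + \left(-6 + 4\right) = -5 - 2 = -7$)
$c = 9$ ($c = - 3 \left(\left(-1\right) 3\right) = \left(-3\right) \left(-3\right) = 9$)
$w{\left(U,L \right)} = \frac{2}{9}$
$\left(14 + \left(\left(-10 + w{\left(-5,-1 \right)}\right) + u{\left(6,0 \right)}\right)\right)^{2} = \left(14 + \left(\left(-10 + \frac{2}{9}\right) - 7\right)\right)^{2} = \left(14 - \frac{151}{9}\right)^{2} = \left(- \frac{25}{9}\right)^{2} = \frac{625}{81}$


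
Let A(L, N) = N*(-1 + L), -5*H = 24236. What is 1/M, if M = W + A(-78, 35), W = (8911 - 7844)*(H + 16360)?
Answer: 5/61406963 ≈ 8.1424e-8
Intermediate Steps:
H = -24236/5 (H = -1/5*24236 = -24236/5 ≈ -4847.2)
W = 61420788/5 (W = (8911 - 7844)*(-24236/5 + 16360) = 1067*(57564/5) = 61420788/5 ≈ 1.2284e+7)
M = 61406963/5 (M = 61420788/5 + 35*(-1 - 78) = 61420788/5 + 35*(-79) = 61420788/5 - 2765 = 61406963/5 ≈ 1.2281e+7)
1/M = 1/(61406963/5) = 5/61406963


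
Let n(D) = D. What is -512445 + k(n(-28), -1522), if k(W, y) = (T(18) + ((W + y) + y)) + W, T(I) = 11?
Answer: -515534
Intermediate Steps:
k(W, y) = 11 + 2*W + 2*y (k(W, y) = (11 + ((W + y) + y)) + W = (11 + (W + 2*y)) + W = (11 + W + 2*y) + W = 11 + 2*W + 2*y)
-512445 + k(n(-28), -1522) = -512445 + (11 + 2*(-28) + 2*(-1522)) = -512445 + (11 - 56 - 3044) = -512445 - 3089 = -515534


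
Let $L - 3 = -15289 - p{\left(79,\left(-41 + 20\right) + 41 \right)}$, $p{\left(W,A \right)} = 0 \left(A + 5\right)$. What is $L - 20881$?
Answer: $-36167$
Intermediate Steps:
$p{\left(W,A \right)} = 0$ ($p{\left(W,A \right)} = 0 \left(5 + A\right) = 0$)
$L = -15286$ ($L = 3 - 15289 = -15286$)
$L - 20881 = -15286 - 20881 = -36167$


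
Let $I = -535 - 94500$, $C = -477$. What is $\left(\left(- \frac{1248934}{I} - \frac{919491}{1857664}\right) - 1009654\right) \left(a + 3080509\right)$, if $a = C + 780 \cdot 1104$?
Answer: $- \frac{21952858628351949648009}{5516971820} \approx -3.9791 \cdot 10^{12}$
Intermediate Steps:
$I = -95035$ ($I = -535 - 94500 = -95035$)
$a = 860643$ ($a = -477 + 780 \cdot 1104 = -477 + 861120 = 860643$)
$\left(\left(- \frac{1248934}{I} - \frac{919491}{1857664}\right) - 1009654\right) \left(a + 3080509\right) = \left(\left(- \frac{1248934}{-95035} - \frac{919491}{1857664}\right) - 1009654\right) \left(860643 + 3080509\right) = \left(\left(\left(-1248934\right) \left(- \frac{1}{95035}\right) - \frac{919491}{1857664}\right) - 1009654\right) 3941152 = \left(\left(\frac{1248934}{95035} - \frac{919491}{1857664}\right) - 1009654\right) 3941152 = \left(\frac{2232715902991}{176543098240} - 1009654\right) 3941152 = \left(- \frac{178245212594505969}{176543098240}\right) 3941152 = - \frac{21952858628351949648009}{5516971820}$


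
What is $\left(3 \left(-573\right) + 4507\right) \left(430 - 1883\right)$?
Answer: $-4050964$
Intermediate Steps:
$\left(3 \left(-573\right) + 4507\right) \left(430 - 1883\right) = \left(-1719 + 4507\right) \left(-1453\right) = 2788 \left(-1453\right) = -4050964$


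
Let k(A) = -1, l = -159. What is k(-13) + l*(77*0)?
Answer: -1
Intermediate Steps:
k(-13) + l*(77*0) = -1 - 12243*0 = -1 - 159*0 = -1 + 0 = -1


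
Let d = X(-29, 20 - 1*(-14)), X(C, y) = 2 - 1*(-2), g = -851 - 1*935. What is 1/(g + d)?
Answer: -1/1782 ≈ -0.00056117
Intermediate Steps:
g = -1786 (g = -851 - 935 = -1786)
X(C, y) = 4 (X(C, y) = 2 + 2 = 4)
d = 4
1/(g + d) = 1/(-1786 + 4) = 1/(-1782) = -1/1782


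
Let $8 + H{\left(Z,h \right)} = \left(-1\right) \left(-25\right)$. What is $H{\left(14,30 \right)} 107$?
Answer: $1819$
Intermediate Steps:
$H{\left(Z,h \right)} = 17$ ($H{\left(Z,h \right)} = -8 - -25 = -8 + 25 = 17$)
$H{\left(14,30 \right)} 107 = 17 \cdot 107 = 1819$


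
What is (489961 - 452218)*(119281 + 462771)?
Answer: 21968388636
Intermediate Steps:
(489961 - 452218)*(119281 + 462771) = 37743*582052 = 21968388636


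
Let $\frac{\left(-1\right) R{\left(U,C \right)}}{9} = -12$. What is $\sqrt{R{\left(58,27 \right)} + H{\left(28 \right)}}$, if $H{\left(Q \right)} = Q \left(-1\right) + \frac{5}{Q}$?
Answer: $\frac{\sqrt{15715}}{14} \approx 8.9543$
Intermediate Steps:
$R{\left(U,C \right)} = 108$ ($R{\left(U,C \right)} = \left(-9\right) \left(-12\right) = 108$)
$H{\left(Q \right)} = - Q + \frac{5}{Q}$
$\sqrt{R{\left(58,27 \right)} + H{\left(28 \right)}} = \sqrt{108 + \left(\left(-1\right) 28 + \frac{5}{28}\right)} = \sqrt{108 + \left(-28 + 5 \cdot \frac{1}{28}\right)} = \sqrt{108 + \left(-28 + \frac{5}{28}\right)} = \sqrt{108 - \frac{779}{28}} = \sqrt{\frac{2245}{28}} = \frac{\sqrt{15715}}{14}$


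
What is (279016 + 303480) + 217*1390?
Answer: 884126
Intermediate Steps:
(279016 + 303480) + 217*1390 = 582496 + 301630 = 884126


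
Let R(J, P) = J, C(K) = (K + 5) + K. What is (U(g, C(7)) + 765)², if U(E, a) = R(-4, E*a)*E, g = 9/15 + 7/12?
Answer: 130051216/225 ≈ 5.7801e+5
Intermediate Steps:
C(K) = 5 + 2*K (C(K) = (5 + K) + K = 5 + 2*K)
g = 71/60 (g = 9*(1/15) + 7*(1/12) = ⅗ + 7/12 = 71/60 ≈ 1.1833)
U(E, a) = -4*E
(U(g, C(7)) + 765)² = (-4*71/60 + 765)² = (-71/15 + 765)² = (11404/15)² = 130051216/225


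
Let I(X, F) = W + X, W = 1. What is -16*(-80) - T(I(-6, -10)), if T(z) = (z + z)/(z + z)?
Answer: 1279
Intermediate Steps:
I(X, F) = 1 + X
T(z) = 1 (T(z) = (2*z)/((2*z)) = (2*z)*(1/(2*z)) = 1)
-16*(-80) - T(I(-6, -10)) = -16*(-80) - 1*1 = 1280 - 1 = 1279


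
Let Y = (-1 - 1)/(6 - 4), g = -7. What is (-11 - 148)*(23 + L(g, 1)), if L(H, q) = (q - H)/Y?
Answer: -2385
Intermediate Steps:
Y = -1 (Y = -2/2 = -2*½ = -1)
L(H, q) = H - q (L(H, q) = (q - H)/(-1) = (q - H)*(-1) = H - q)
(-11 - 148)*(23 + L(g, 1)) = (-11 - 148)*(23 + (-7 - 1*1)) = -159*(23 + (-7 - 1)) = -159*(23 - 8) = -159*15 = -2385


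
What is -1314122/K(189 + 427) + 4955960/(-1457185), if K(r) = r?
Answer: -191797173793/89762596 ≈ -2136.7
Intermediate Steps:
-1314122/K(189 + 427) + 4955960/(-1457185) = -1314122/(189 + 427) + 4955960/(-1457185) = -1314122/616 + 4955960*(-1/1457185) = -1314122*1/616 - 991192/291437 = -657061/308 - 991192/291437 = -191797173793/89762596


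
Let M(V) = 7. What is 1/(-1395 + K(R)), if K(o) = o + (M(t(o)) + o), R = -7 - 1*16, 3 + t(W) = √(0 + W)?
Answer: -1/1434 ≈ -0.00069735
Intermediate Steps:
t(W) = -3 + √W (t(W) = -3 + √(0 + W) = -3 + √W)
R = -23 (R = -7 - 16 = -23)
K(o) = 7 + 2*o (K(o) = o + (7 + o) = 7 + 2*o)
1/(-1395 + K(R)) = 1/(-1395 + (7 + 2*(-23))) = 1/(-1395 + (7 - 46)) = 1/(-1395 - 39) = 1/(-1434) = -1/1434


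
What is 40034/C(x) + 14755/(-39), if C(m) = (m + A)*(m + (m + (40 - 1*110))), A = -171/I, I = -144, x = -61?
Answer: -2152373/5742 ≈ -374.85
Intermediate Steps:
A = 19/16 (A = -171/(-144) = -171*(-1/144) = 19/16 ≈ 1.1875)
C(m) = (-70 + 2*m)*(19/16 + m) (C(m) = (m + 19/16)*(m + (m + (40 - 1*110))) = (19/16 + m)*(m + (m + (40 - 110))) = (19/16 + m)*(m + (m - 70)) = (19/16 + m)*(m + (-70 + m)) = (19/16 + m)*(-70 + 2*m) = (-70 + 2*m)*(19/16 + m))
40034/C(x) + 14755/(-39) = 40034/(-665/8 + 2*(-61)² - 541/8*(-61)) + 14755/(-39) = 40034/(-665/8 + 2*3721 + 33001/8) + 14755*(-1/39) = 40034/(-665/8 + 7442 + 33001/8) - 1135/3 = 40034/11484 - 1135/3 = 40034*(1/11484) - 1135/3 = 20017/5742 - 1135/3 = -2152373/5742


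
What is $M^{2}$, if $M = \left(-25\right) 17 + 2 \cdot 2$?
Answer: $177241$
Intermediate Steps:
$M = -421$ ($M = -425 + 4 = -421$)
$M^{2} = \left(-421\right)^{2} = 177241$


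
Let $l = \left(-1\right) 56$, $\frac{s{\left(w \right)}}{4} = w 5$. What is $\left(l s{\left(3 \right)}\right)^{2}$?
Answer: $11289600$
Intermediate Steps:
$s{\left(w \right)} = 20 w$ ($s{\left(w \right)} = 4 w 5 = 4 \cdot 5 w = 20 w$)
$l = -56$
$\left(l s{\left(3 \right)}\right)^{2} = \left(- 56 \cdot 20 \cdot 3\right)^{2} = \left(\left(-56\right) 60\right)^{2} = \left(-3360\right)^{2} = 11289600$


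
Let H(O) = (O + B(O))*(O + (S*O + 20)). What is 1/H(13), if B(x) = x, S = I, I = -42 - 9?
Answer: -1/16380 ≈ -6.1050e-5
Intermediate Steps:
I = -51
S = -51
H(O) = 2*O*(20 - 50*O) (H(O) = (O + O)*(O + (-51*O + 20)) = (2*O)*(O + (20 - 51*O)) = (2*O)*(20 - 50*O) = 2*O*(20 - 50*O))
1/H(13) = 1/(20*13*(2 - 5*13)) = 1/(20*13*(2 - 65)) = 1/(20*13*(-63)) = 1/(-16380) = -1/16380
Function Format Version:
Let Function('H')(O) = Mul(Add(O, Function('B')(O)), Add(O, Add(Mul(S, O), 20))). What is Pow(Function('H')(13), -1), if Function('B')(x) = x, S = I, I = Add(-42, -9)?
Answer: Rational(-1, 16380) ≈ -6.1050e-5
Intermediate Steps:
I = -51
S = -51
Function('H')(O) = Mul(2, O, Add(20, Mul(-50, O))) (Function('H')(O) = Mul(Add(O, O), Add(O, Add(Mul(-51, O), 20))) = Mul(Mul(2, O), Add(O, Add(20, Mul(-51, O)))) = Mul(Mul(2, O), Add(20, Mul(-50, O))) = Mul(2, O, Add(20, Mul(-50, O))))
Pow(Function('H')(13), -1) = Pow(Mul(20, 13, Add(2, Mul(-5, 13))), -1) = Pow(Mul(20, 13, Add(2, -65)), -1) = Pow(Mul(20, 13, -63), -1) = Pow(-16380, -1) = Rational(-1, 16380)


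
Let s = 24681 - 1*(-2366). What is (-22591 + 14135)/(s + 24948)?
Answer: -8456/51995 ≈ -0.16263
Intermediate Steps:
s = 27047 (s = 24681 + 2366 = 27047)
(-22591 + 14135)/(s + 24948) = (-22591 + 14135)/(27047 + 24948) = -8456/51995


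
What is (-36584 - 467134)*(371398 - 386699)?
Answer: 7707389118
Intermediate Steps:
(-36584 - 467134)*(371398 - 386699) = -503718*(-15301) = 7707389118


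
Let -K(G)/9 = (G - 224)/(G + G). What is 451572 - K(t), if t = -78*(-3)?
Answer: 11740877/26 ≈ 4.5157e+5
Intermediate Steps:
t = 234
K(G) = -9*(-224 + G)/(2*G) (K(G) = -9*(G - 224)/(G + G) = -9*(-224 + G)/(2*G))
451572 - K(t) = 451572 - (-9/2 + 1008/234) = 451572 - (-9/2 + 1008*(1/234)) = 451572 - (-9/2 + 56/13) = 451572 - 1*(-5/26) = 451572 + 5/26 = 11740877/26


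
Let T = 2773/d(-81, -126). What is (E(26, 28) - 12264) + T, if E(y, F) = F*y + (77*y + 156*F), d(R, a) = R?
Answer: -421219/81 ≈ -5200.2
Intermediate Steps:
E(y, F) = 77*y + 156*F + F*y
T = -2773/81 (T = 2773/(-81) = 2773*(-1/81) = -2773/81 ≈ -34.235)
(E(26, 28) - 12264) + T = ((77*26 + 156*28 + 28*26) - 12264) - 2773/81 = ((2002 + 4368 + 728) - 12264) - 2773/81 = (7098 - 12264) - 2773/81 = -5166 - 2773/81 = -421219/81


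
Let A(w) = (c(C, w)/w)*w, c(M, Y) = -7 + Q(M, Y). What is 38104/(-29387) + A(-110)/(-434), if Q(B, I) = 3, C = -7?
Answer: -8209794/6376979 ≈ -1.2874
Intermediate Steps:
c(M, Y) = -4 (c(M, Y) = -7 + 3 = -4)
A(w) = -4 (A(w) = (-4/w)*w = -4)
38104/(-29387) + A(-110)/(-434) = 38104/(-29387) - 4/(-434) = 38104*(-1/29387) - 4*(-1/434) = -38104/29387 + 2/217 = -8209794/6376979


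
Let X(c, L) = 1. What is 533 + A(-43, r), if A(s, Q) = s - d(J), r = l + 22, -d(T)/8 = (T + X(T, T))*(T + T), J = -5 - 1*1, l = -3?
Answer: 970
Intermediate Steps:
J = -6 (J = -5 - 1 = -6)
d(T) = -16*T*(1 + T) (d(T) = -8*(T + 1)*(T + T) = -8*(1 + T)*2*T = -16*T*(1 + T))
r = 19 (r = -3 + 22 = 19)
A(s, Q) = 480 + s (A(s, Q) = s - (-16)*(-6)*(1 - 6) = s - (-16)*(-6)*(-5) = s - 1*(-480) = s + 480 = 480 + s)
533 + A(-43, r) = 533 + (480 - 43) = 533 + 437 = 970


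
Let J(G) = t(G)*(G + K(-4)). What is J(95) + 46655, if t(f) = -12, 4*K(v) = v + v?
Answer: 45539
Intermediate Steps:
K(v) = v/2 (K(v) = (v + v)/4 = (2*v)/4 = v/2)
J(G) = 24 - 12*G (J(G) = -12*(G + (½)*(-4)) = -12*(G - 2) = -12*(-2 + G) = 24 - 12*G)
J(95) + 46655 = (24 - 12*95) + 46655 = (24 - 1140) + 46655 = -1116 + 46655 = 45539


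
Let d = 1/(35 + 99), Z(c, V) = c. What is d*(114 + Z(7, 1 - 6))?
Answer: 121/134 ≈ 0.90298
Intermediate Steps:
d = 1/134 ≈ 0.0074627
d*(114 + Z(7, 1 - 6)) = (114 + 7)/134 = (1/134)*121 = 121/134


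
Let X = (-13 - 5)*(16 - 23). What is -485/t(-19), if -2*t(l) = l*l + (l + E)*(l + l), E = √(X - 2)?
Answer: 2910/2753 + 3880*√31/52307 ≈ 1.4700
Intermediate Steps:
X = 126 (X = -18*(-7) = 126)
E = 2*√31 (E = √(126 - 2) = √124 = 2*√31 ≈ 11.136)
t(l) = -l²/2 - l*(l + 2*√31) (t(l) = -(l*l + (l + 2*√31)*(l + l))/2 = -(l² + (l + 2*√31)*(2*l))/2 = -(l² + 2*l*(l + 2*√31))/2 = -l²/2 - l*(l + 2*√31))
-485/t(-19) = -485*2/(19*(3*(-19) + 4*√31)) = -485*2/(19*(-57 + 4*√31)) = -485/(-1083/2 + 38*√31)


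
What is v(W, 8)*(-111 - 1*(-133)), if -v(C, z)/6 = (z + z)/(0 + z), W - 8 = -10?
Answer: -264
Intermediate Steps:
W = -2 (W = 8 - 10 = -2)
v(C, z) = -12 (v(C, z) = -6*(z + z)/(0 + z) = -6*2*z/z = -6*2 = -12)
v(W, 8)*(-111 - 1*(-133)) = -12*(-111 - 1*(-133)) = -12*(-111 + 133) = -12*22 = -264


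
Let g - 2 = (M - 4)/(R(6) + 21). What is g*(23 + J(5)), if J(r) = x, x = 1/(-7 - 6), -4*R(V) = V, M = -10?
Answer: 14900/507 ≈ 29.389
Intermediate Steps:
R(V) = -V/4
x = -1/13 (x = 1/(-13) = -1/13 ≈ -0.076923)
J(r) = -1/13
g = 50/39 (g = 2 + (-10 - 4)/(-1/4*6 + 21) = 2 - 14/(-3/2 + 21) = 2 - 14/39/2 = 2 - 14*2/39 = 2 - 28/39 = 50/39 ≈ 1.2821)
g*(23 + J(5)) = 50*(23 - 1/13)/39 = (50/39)*(298/13) = 14900/507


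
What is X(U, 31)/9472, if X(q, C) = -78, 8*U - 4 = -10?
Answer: -39/4736 ≈ -0.0082348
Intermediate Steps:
U = -¾ (U = ½ + (⅛)*(-10) = ½ - 5/4 = -¾ ≈ -0.75000)
X(U, 31)/9472 = -78/9472 = -78*1/9472 = -39/4736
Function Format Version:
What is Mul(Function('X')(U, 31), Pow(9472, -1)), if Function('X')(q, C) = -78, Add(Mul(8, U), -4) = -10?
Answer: Rational(-39, 4736) ≈ -0.0082348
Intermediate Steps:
U = Rational(-3, 4) (U = Add(Rational(1, 2), Mul(Rational(1, 8), -10)) = Add(Rational(1, 2), Rational(-5, 4)) = Rational(-3, 4) ≈ -0.75000)
Mul(Function('X')(U, 31), Pow(9472, -1)) = Mul(-78, Pow(9472, -1)) = Mul(-78, Rational(1, 9472)) = Rational(-39, 4736)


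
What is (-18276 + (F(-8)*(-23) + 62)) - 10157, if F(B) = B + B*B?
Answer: -29659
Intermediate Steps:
F(B) = B + B²
(-18276 + (F(-8)*(-23) + 62)) - 10157 = (-18276 + (-8*(1 - 8)*(-23) + 62)) - 10157 = (-18276 + (-8*(-7)*(-23) + 62)) - 10157 = (-18276 + (56*(-23) + 62)) - 10157 = (-18276 + (-1288 + 62)) - 10157 = (-18276 - 1226) - 10157 = -19502 - 10157 = -29659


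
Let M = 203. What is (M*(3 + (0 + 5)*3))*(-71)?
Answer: -259434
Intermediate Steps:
(M*(3 + (0 + 5)*3))*(-71) = (203*(3 + (0 + 5)*3))*(-71) = (203*(3 + 5*3))*(-71) = (203*(3 + 15))*(-71) = (203*18)*(-71) = 3654*(-71) = -259434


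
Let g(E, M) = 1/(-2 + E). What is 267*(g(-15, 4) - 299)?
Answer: -1357428/17 ≈ -79849.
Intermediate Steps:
267*(g(-15, 4) - 299) = 267*(1/(-2 - 15) - 299) = 267*(1/(-17) - 299) = 267*(-1/17 - 299) = 267*(-5084/17) = -1357428/17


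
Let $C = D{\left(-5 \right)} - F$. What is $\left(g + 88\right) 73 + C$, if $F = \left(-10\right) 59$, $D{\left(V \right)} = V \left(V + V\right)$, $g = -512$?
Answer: $-30312$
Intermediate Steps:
$D{\left(V \right)} = 2 V^{2}$ ($D{\left(V \right)} = V 2 V = 2 V^{2}$)
$F = -590$
$C = 640$ ($C = 2 \left(-5\right)^{2} - -590 = 2 \cdot 25 + 590 = 50 + 590 = 640$)
$\left(g + 88\right) 73 + C = \left(-512 + 88\right) 73 + 640 = \left(-424\right) 73 + 640 = -30952 + 640 = -30312$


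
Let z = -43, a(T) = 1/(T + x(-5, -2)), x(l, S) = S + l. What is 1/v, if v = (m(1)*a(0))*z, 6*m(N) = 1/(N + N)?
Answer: 84/43 ≈ 1.9535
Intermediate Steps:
m(N) = 1/(12*N) (m(N) = 1/(6*(N + N)) = 1/(6*((2*N))) = (1/(2*N))/6 = 1/(12*N))
a(T) = 1/(-7 + T) (a(T) = 1/(T + (-2 - 5)) = 1/(T - 7) = 1/(-7 + T))
v = 43/84 (v = (((1/12)/1)/(-7 + 0))*(-43) = (((1/12)*1)/(-7))*(-43) = ((1/12)*(-⅐))*(-43) = -1/84*(-43) = 43/84 ≈ 0.51190)
1/v = 1/(43/84) = 84/43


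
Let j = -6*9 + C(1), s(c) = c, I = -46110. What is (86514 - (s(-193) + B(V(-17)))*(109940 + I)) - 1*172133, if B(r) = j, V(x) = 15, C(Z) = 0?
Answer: 15680391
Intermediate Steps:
j = -54 (j = -6*9 + 0 = -54 + 0 = -54)
B(r) = -54
(86514 - (s(-193) + B(V(-17)))*(109940 + I)) - 1*172133 = (86514 - (-193 - 54)*(109940 - 46110)) - 1*172133 = (86514 - (-247)*63830) - 172133 = (86514 - 1*(-15766010)) - 172133 = (86514 + 15766010) - 172133 = 15852524 - 172133 = 15680391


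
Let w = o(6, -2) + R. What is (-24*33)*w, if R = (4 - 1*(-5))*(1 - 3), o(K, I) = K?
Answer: 9504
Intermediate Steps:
R = -18 (R = (4 + 5)*(-2) = 9*(-2) = -18)
w = -12 (w = 6 - 18 = -12)
(-24*33)*w = -24*33*(-12) = -792*(-12) = 9504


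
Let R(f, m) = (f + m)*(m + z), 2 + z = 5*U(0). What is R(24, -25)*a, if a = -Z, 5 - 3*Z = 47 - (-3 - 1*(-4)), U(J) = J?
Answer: 369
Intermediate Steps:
z = -2 (z = -2 + 5*0 = -2 + 0 = -2)
R(f, m) = (-2 + m)*(f + m) (R(f, m) = (f + m)*(m - 2) = (f + m)*(-2 + m) = (-2 + m)*(f + m))
Z = -41/3 (Z = 5/3 - (47 - (-3 - 1*(-4)))/3 = 5/3 - (47 - (-3 + 4))/3 = 5/3 - (47 - 1*1)/3 = 5/3 - (47 - 1)/3 = 5/3 - ⅓*46 = 5/3 - 46/3 = -41/3 ≈ -13.667)
a = 41/3 (a = -1*(-41/3) = 41/3 ≈ 13.667)
R(24, -25)*a = ((-25)² - 2*24 - 2*(-25) + 24*(-25))*(41/3) = (625 - 48 + 50 - 600)*(41/3) = 27*(41/3) = 369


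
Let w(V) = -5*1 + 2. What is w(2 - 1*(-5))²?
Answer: 9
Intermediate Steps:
w(V) = -3 (w(V) = -5 + 2 = -3)
w(2 - 1*(-5))² = (-3)² = 9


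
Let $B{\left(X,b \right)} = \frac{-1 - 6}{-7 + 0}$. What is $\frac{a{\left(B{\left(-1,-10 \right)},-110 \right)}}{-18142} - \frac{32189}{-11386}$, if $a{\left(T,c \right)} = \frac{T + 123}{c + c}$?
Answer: $\frac{8029714764}{2840266165} \approx 2.8271$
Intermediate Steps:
$B{\left(X,b \right)} = 1$ ($B{\left(X,b \right)} = - \frac{7}{-7} = \left(-7\right) \left(- \frac{1}{7}\right) = 1$)
$a{\left(T,c \right)} = \frac{123 + T}{2 c}$
$\frac{a{\left(B{\left(-1,-10 \right)},-110 \right)}}{-18142} - \frac{32189}{-11386} = \frac{\frac{1}{2} \frac{1}{-110} \left(123 + 1\right)}{-18142} - \frac{32189}{-11386} = \frac{1}{2} \left(- \frac{1}{110}\right) 124 \left(- \frac{1}{18142}\right) - - \frac{32189}{11386} = \left(- \frac{31}{55}\right) \left(- \frac{1}{18142}\right) + \frac{32189}{11386} = \frac{31}{997810} + \frac{32189}{11386} = \frac{8029714764}{2840266165}$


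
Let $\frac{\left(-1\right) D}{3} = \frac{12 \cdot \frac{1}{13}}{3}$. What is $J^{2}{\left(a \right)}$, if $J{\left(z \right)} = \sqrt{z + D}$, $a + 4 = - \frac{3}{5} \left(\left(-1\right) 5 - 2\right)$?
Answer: $- \frac{47}{65} \approx -0.72308$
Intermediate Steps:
$D = - \frac{12}{13}$ ($D = - 3 \frac{12 \cdot \frac{1}{13}}{3} = - 3 \cdot 12 \cdot \frac{1}{13} \cdot \frac{1}{3} = - 3 \cdot \frac{12}{13} \cdot \frac{1}{3} = \left(-3\right) \frac{4}{13} = - \frac{12}{13} \approx -0.92308$)
$a = \frac{1}{5}$ ($a = -4 + - \frac{3}{5} \left(\left(-1\right) 5 - 2\right) = -4 + \left(-3\right) \frac{1}{5} \left(-5 - 2\right) = -4 - - \frac{21}{5} = -4 + \frac{21}{5} = \frac{1}{5} \approx 0.2$)
$J{\left(z \right)} = \sqrt{- \frac{12}{13} + z}$ ($J{\left(z \right)} = \sqrt{z - \frac{12}{13}} = \sqrt{- \frac{12}{13} + z}$)
$J^{2}{\left(a \right)} = \left(\frac{\sqrt{-156 + 169 \cdot \frac{1}{5}}}{13}\right)^{2} = \left(\frac{\sqrt{-156 + \frac{169}{5}}}{13}\right)^{2} = \left(\frac{\sqrt{- \frac{611}{5}}}{13}\right)^{2} = \left(\frac{\frac{1}{5} i \sqrt{3055}}{13}\right)^{2} = \left(\frac{i \sqrt{3055}}{65}\right)^{2} = - \frac{47}{65}$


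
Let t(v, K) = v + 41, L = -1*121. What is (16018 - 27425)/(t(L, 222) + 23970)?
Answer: -11407/23890 ≈ -0.47748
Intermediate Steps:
L = -121
t(v, K) = 41 + v
(16018 - 27425)/(t(L, 222) + 23970) = (16018 - 27425)/((41 - 121) + 23970) = -11407/(-80 + 23970) = -11407/23890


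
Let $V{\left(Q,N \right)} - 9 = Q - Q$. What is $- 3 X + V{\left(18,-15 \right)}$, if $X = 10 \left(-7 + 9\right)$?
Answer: $-51$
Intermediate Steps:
$V{\left(Q,N \right)} = 9$ ($V{\left(Q,N \right)} = 9 + \left(Q - Q\right) = 9 + 0 = 9$)
$X = 20$ ($X = 10 \cdot 2 = 20$)
$- 3 X + V{\left(18,-15 \right)} = \left(-3\right) 20 + 9 = -60 + 9 = -51$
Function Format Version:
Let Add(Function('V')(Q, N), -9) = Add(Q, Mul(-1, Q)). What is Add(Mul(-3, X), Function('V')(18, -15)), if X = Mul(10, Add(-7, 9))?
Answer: -51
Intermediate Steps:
Function('V')(Q, N) = 9 (Function('V')(Q, N) = Add(9, Add(Q, Mul(-1, Q))) = Add(9, 0) = 9)
X = 20 (X = Mul(10, 2) = 20)
Add(Mul(-3, X), Function('V')(18, -15)) = Add(Mul(-3, 20), 9) = Add(-60, 9) = -51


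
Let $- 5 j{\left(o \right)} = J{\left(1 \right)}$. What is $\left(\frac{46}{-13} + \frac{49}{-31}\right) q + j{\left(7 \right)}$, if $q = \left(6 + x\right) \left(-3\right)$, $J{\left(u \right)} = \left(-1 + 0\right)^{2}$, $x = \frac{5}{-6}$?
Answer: $\frac{10289}{130} \approx 79.146$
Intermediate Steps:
$x = - \frac{5}{6}$ ($x = 5 \left(- \frac{1}{6}\right) = - \frac{5}{6} \approx -0.83333$)
$J{\left(u \right)} = 1$ ($J{\left(u \right)} = \left(-1\right)^{2} = 1$)
$j{\left(o \right)} = - \frac{1}{5}$ ($j{\left(o \right)} = \left(- \frac{1}{5}\right) 1 = - \frac{1}{5}$)
$q = - \frac{31}{2}$ ($q = \left(6 - \frac{5}{6}\right) \left(-3\right) = \frac{31}{6} \left(-3\right) = - \frac{31}{2} \approx -15.5$)
$\left(\frac{46}{-13} + \frac{49}{-31}\right) q + j{\left(7 \right)} = \left(\frac{46}{-13} + \frac{49}{-31}\right) \left(- \frac{31}{2}\right) - \frac{1}{5} = \left(46 \left(- \frac{1}{13}\right) + 49 \left(- \frac{1}{31}\right)\right) \left(- \frac{31}{2}\right) - \frac{1}{5} = \left(- \frac{46}{13} - \frac{49}{31}\right) \left(- \frac{31}{2}\right) - \frac{1}{5} = \left(- \frac{2063}{403}\right) \left(- \frac{31}{2}\right) - \frac{1}{5} = \frac{2063}{26} - \frac{1}{5} = \frac{10289}{130}$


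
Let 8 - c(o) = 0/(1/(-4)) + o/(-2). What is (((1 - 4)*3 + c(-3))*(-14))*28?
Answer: 980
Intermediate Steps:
c(o) = 8 + o/2 (c(o) = 8 - (0/(1/(-4)) + o/(-2)) = 8 - (0/(-¼) + o*(-½)) = 8 - (0*(-4) - o/2) = 8 - (0 - o/2) = 8 - (-1)*o/2 = 8 + o/2)
(((1 - 4)*3 + c(-3))*(-14))*28 = (((1 - 4)*3 + (8 + (½)*(-3)))*(-14))*28 = ((-3*3 + (8 - 3/2))*(-14))*28 = ((-9 + 13/2)*(-14))*28 = -5/2*(-14)*28 = 35*28 = 980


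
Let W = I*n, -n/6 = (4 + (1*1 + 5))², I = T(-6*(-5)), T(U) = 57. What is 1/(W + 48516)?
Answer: 1/14316 ≈ 6.9852e-5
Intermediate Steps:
I = 57
n = -600 (n = -6*(4 + (1*1 + 5))² = -6*(4 + (1 + 5))² = -6*(4 + 6)² = -6*10² = -6*100 = -600)
W = -34200 (W = 57*(-600) = -34200)
1/(W + 48516) = 1/(-34200 + 48516) = 1/14316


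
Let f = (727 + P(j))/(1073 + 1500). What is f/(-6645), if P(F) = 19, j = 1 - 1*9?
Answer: -746/17097585 ≈ -4.3632e-5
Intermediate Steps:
j = -8 (j = 1 - 9 = -8)
f = 746/2573 (f = (727 + 19)/(1073 + 1500) = 746/2573 ≈ 0.28993)
f/(-6645) = (746/2573)/(-6645) = (746/2573)*(-1/6645) = -746/17097585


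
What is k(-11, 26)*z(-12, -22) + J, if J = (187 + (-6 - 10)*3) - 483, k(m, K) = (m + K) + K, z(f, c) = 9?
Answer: 25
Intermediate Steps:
k(m, K) = m + 2*K (k(m, K) = (K + m) + K = m + 2*K)
J = -344 (J = (187 - 16*3) - 483 = (187 - 48) - 483 = 139 - 483 = -344)
k(-11, 26)*z(-12, -22) + J = (-11 + 2*26)*9 - 344 = (-11 + 52)*9 - 344 = 41*9 - 344 = 369 - 344 = 25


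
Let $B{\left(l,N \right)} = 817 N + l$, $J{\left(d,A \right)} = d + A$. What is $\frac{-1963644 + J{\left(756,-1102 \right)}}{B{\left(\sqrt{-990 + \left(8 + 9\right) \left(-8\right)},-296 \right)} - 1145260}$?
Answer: $\frac{272423481708}{192402421759} + \frac{196399 i \sqrt{1126}}{192402421759} \approx 1.4159 + 3.4253 \cdot 10^{-5} i$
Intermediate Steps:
$J{\left(d,A \right)} = A + d$
$B{\left(l,N \right)} = l + 817 N$
$\frac{-1963644 + J{\left(756,-1102 \right)}}{B{\left(\sqrt{-990 + \left(8 + 9\right) \left(-8\right)},-296 \right)} - 1145260} = \frac{-1963644 + \left(-1102 + 756\right)}{\left(\sqrt{-990 + \left(8 + 9\right) \left(-8\right)} + 817 \left(-296\right)\right) - 1145260} = \frac{-1963644 - 346}{\left(\sqrt{-990 + 17 \left(-8\right)} - 241832\right) - 1145260} = - \frac{1963990}{\left(\sqrt{-990 - 136} - 241832\right) - 1145260} = - \frac{1963990}{\left(\sqrt{-1126} - 241832\right) - 1145260} = - \frac{1963990}{\left(i \sqrt{1126} - 241832\right) - 1145260} = - \frac{1963990}{\left(-241832 + i \sqrt{1126}\right) - 1145260} = - \frac{1963990}{-1387092 + i \sqrt{1126}}$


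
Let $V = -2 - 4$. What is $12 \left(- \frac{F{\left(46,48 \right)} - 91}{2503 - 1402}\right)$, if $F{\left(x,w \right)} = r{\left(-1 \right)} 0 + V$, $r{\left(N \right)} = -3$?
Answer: $\frac{388}{367} \approx 1.0572$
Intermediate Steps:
$V = -6$ ($V = -2 - 4 = -6$)
$F{\left(x,w \right)} = -6$ ($F{\left(x,w \right)} = \left(-3\right) 0 - 6 = 0 - 6 = -6$)
$12 \left(- \frac{F{\left(46,48 \right)} - 91}{2503 - 1402}\right) = 12 \left(- \frac{-6 - 91}{2503 - 1402}\right) = 12 \left(- \frac{-97}{1101}\right) = 12 \left(\left(-1\right) \left(- \frac{97}{1101}\right)\right) = 12 \cdot \frac{97}{1101} = \frac{388}{367}$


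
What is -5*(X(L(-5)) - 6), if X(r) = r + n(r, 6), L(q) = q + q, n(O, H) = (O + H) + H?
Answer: 70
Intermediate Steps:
n(O, H) = O + 2*H (n(O, H) = (H + O) + H = O + 2*H)
L(q) = 2*q
X(r) = 12 + 2*r (X(r) = r + (r + 2*6) = r + (r + 12) = r + (12 + r) = 12 + 2*r)
-5*(X(L(-5)) - 6) = -5*((12 + 2*(2*(-5))) - 6) = -5*((12 + 2*(-10)) - 6) = -5*((12 - 20) - 6) = -5*(-8 - 6) = -5*(-14) = 70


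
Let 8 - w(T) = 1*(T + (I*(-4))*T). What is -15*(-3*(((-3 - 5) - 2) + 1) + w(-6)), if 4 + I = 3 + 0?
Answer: -975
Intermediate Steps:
I = -1 (I = -4 + (3 + 0) = -4 + 3 = -1)
w(T) = 8 - 5*T (w(T) = 8 - (T + (-1*(-4))*T) = 8 - (T + 4*T) = 8 - 5*T)
-15*(-3*(((-3 - 5) - 2) + 1) + w(-6)) = -15*(-3*(((-3 - 5) - 2) + 1) + (8 - 5*(-6))) = -15*(-3*((-8 - 2) + 1) + (8 + 30)) = -15*(-3*(-10 + 1) + 38) = -15*(-3*(-9) + 38) = -15*(27 + 38) = -15*65 = -975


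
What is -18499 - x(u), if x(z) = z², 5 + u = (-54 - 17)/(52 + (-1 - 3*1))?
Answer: -42718417/2304 ≈ -18541.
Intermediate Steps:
u = -311/48 (u = -5 + (-54 - 17)/(52 + (-1 - 3*1)) = -5 - 71/(52 + (-1 - 3)) = -5 - 71/(52 - 4) = -5 - 71/48 = -311/48 ≈ -6.4792)
-18499 - x(u) = -18499 - (-311/48)² = -18499 - 1*96721/2304 = -18499 - 96721/2304 = -42718417/2304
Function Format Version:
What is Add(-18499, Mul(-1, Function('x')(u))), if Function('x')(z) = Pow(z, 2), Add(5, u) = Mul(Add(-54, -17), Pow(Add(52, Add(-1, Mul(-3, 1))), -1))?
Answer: Rational(-42718417, 2304) ≈ -18541.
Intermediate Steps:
u = Rational(-311, 48) (u = Add(-5, Mul(Add(-54, -17), Pow(Add(52, Add(-1, Mul(-3, 1))), -1))) = Add(-5, Mul(-71, Pow(Add(52, Add(-1, -3)), -1))) = Add(-5, Mul(-71, Pow(Add(52, -4), -1))) = Add(-5, Mul(-71, Pow(48, -1))) = Add(-5, Mul(-71, Rational(1, 48))) = Add(-5, Rational(-71, 48)) = Rational(-311, 48) ≈ -6.4792)
Add(-18499, Mul(-1, Function('x')(u))) = Add(-18499, Mul(-1, Pow(Rational(-311, 48), 2))) = Add(-18499, Mul(-1, Rational(96721, 2304))) = Add(-18499, Rational(-96721, 2304)) = Rational(-42718417, 2304)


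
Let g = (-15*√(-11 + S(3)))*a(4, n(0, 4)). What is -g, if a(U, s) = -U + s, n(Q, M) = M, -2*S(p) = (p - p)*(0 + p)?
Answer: 0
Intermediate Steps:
S(p) = 0 (S(p) = -(p - p)*(0 + p)/2 = -0*p = -½*0 = 0)
a(U, s) = s - U
g = 0 (g = (-15*√(-11 + 0))*(4 - 1*4) = (-15*I*√11)*(4 - 4) = -15*I*√11*0 = 0)
-g = -1*0 = 0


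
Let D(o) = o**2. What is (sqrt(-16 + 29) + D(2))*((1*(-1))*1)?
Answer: -4 - sqrt(13) ≈ -7.6056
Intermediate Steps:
(sqrt(-16 + 29) + D(2))*((1*(-1))*1) = (sqrt(-16 + 29) + 2**2)*((1*(-1))*1) = (sqrt(13) + 4)*(-1*1) = (4 + sqrt(13))*(-1) = -4 - sqrt(13)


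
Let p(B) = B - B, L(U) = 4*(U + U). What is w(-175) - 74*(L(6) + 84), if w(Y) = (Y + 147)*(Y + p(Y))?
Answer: -4868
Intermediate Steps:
L(U) = 8*U (L(U) = 4*(2*U) = 8*U)
p(B) = 0
w(Y) = Y*(147 + Y) (w(Y) = (Y + 147)*(Y + 0) = (147 + Y)*Y = Y*(147 + Y))
w(-175) - 74*(L(6) + 84) = -175*(147 - 175) - 74*(8*6 + 84) = -175*(-28) - 74*(48 + 84) = 4900 - 74*132 = 4900 - 9768 = -4868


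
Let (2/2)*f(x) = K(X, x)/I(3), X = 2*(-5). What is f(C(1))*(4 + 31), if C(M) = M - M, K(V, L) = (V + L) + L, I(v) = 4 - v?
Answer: -350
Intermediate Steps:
X = -10
K(V, L) = V + 2*L (K(V, L) = (L + V) + L = V + 2*L)
C(M) = 0
f(x) = -10 + 2*x (f(x) = (-10 + 2*x)/(4 - 1*3) = (-10 + 2*x)/(4 - 3) = (-10 + 2*x)/1 = (-10 + 2*x)*1 = -10 + 2*x)
f(C(1))*(4 + 31) = (-10 + 2*0)*(4 + 31) = (-10 + 0)*35 = -10*35 = -350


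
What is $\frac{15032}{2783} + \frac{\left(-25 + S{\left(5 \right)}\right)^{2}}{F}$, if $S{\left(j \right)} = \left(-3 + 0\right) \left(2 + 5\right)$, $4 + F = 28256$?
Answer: $\frac{107643223}{19656329} \approx 5.4763$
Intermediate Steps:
$F = 28252$ ($F = -4 + 28256 = 28252$)
$S{\left(j \right)} = -21$ ($S{\left(j \right)} = \left(-3\right) 7 = -21$)
$\frac{15032}{2783} + \frac{\left(-25 + S{\left(5 \right)}\right)^{2}}{F} = \frac{15032}{2783} + \frac{\left(-25 - 21\right)^{2}}{28252} = 15032 \cdot \frac{1}{2783} + \left(-46\right)^{2} \cdot \frac{1}{28252} = \frac{15032}{2783} + 2116 \cdot \frac{1}{28252} = \frac{15032}{2783} + \frac{529}{7063} = \frac{107643223}{19656329}$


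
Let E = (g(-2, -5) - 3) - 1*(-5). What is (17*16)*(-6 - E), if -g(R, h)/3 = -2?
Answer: -3808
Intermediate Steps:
g(R, h) = 6 (g(R, h) = -3*(-2) = 6)
E = 8 (E = (6 - 3) - 1*(-5) = 3 + 5 = 8)
(17*16)*(-6 - E) = (17*16)*(-6 - 1*8) = 272*(-6 - 8) = 272*(-14) = -3808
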